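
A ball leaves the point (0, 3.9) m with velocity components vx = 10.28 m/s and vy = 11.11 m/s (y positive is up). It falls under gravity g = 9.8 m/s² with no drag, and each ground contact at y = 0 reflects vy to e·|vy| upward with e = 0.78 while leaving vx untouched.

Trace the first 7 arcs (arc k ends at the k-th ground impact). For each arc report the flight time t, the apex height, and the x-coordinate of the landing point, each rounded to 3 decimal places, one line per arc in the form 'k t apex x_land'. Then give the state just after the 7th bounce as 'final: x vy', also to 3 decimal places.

Arc 1: start y=3.900, vy=11.110 → t=2.576, apex=10.198, x_land=26.484, impact vy=-14.138
  bounce: vy ← 0.78·14.138 = 11.027
Arc 2: start y=0.000, vy=11.027 → t=2.250, apex=6.204, x_land=49.619, impact vy=-11.027
  bounce: vy ← 0.78·11.027 = 8.601
Arc 3: start y=0.000, vy=8.601 → t=1.755, apex=3.775, x_land=67.664, impact vy=-8.601
  bounce: vy ← 0.78·8.601 = 6.709
Arc 4: start y=0.000, vy=6.709 → t=1.369, apex=2.296, x_land=81.740, impact vy=-6.709
  bounce: vy ← 0.78·6.709 = 5.233
Arc 5: start y=0.000, vy=5.233 → t=1.068, apex=1.397, x_land=92.718, impact vy=-5.233
  bounce: vy ← 0.78·5.233 = 4.082
Arc 6: start y=0.000, vy=4.082 → t=0.833, apex=0.850, x_land=101.282, impact vy=-4.082
  bounce: vy ← 0.78·4.082 = 3.184
Arc 7: start y=0.000, vy=3.184 → t=0.650, apex=0.517, x_land=107.961, impact vy=-3.184
  bounce: vy ← 0.78·3.184 = 2.483

1 2.576 10.198 26.484
2 2.250 6.204 49.619
3 1.755 3.775 67.664
4 1.369 2.296 81.740
5 1.068 1.397 92.718
6 0.833 0.850 101.282
7 0.650 0.517 107.961
final: 107.961 2.483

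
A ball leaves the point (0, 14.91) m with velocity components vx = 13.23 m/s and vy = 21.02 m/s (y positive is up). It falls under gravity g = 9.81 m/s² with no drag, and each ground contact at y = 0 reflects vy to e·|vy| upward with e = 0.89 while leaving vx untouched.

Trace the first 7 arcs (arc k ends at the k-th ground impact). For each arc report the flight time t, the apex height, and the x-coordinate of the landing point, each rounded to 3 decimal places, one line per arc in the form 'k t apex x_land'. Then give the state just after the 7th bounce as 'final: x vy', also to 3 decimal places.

1 4.905 37.430 64.895
2 4.917 29.648 129.948
3 4.376 23.484 187.846
4 3.895 18.602 239.374
5 3.466 14.735 285.235
6 3.085 11.671 326.051
7 2.746 9.245 362.377
final: 362.377 11.986

Arc 1: start y=14.910, vy=21.020 → t=4.905, apex=37.430, x_land=64.895, impact vy=-27.099
  bounce: vy ← 0.89·27.099 = 24.118
Arc 2: start y=0.000, vy=24.118 → t=4.917, apex=29.648, x_land=129.948, impact vy=-24.118
  bounce: vy ← 0.89·24.118 = 21.465
Arc 3: start y=0.000, vy=21.465 → t=4.376, apex=23.484, x_land=187.846, impact vy=-21.465
  bounce: vy ← 0.89·21.465 = 19.104
Arc 4: start y=0.000, vy=19.104 → t=3.895, apex=18.602, x_land=239.374, impact vy=-19.104
  bounce: vy ← 0.89·19.104 = 17.003
Arc 5: start y=0.000, vy=17.003 → t=3.466, apex=14.735, x_land=285.235, impact vy=-17.003
  bounce: vy ← 0.89·17.003 = 15.132
Arc 6: start y=0.000, vy=15.132 → t=3.085, apex=11.671, x_land=326.051, impact vy=-15.132
  bounce: vy ← 0.89·15.132 = 13.468
Arc 7: start y=0.000, vy=13.468 → t=2.746, apex=9.245, x_land=362.377, impact vy=-13.468
  bounce: vy ← 0.89·13.468 = 11.986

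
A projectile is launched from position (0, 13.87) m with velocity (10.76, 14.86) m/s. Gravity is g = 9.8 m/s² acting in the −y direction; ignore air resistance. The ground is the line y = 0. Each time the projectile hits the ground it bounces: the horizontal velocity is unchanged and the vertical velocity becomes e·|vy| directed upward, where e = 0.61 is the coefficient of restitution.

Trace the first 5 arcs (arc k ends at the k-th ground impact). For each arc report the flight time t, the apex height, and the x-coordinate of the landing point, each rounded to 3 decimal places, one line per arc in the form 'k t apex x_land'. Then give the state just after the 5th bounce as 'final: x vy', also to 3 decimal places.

Arc 1: start y=13.870, vy=14.860 → t=3.781, apex=25.136, x_land=40.686, impact vy=-22.196
  bounce: vy ← 0.61·22.196 = 13.540
Arc 2: start y=0.000, vy=13.540 → t=2.763, apex=9.353, x_land=70.418, impact vy=-13.540
  bounce: vy ← 0.61·13.540 = 8.259
Arc 3: start y=0.000, vy=8.259 → t=1.686, apex=3.480, x_land=88.555, impact vy=-8.259
  bounce: vy ← 0.61·8.259 = 5.038
Arc 4: start y=0.000, vy=5.038 → t=1.028, apex=1.295, x_land=99.618, impact vy=-5.038
  bounce: vy ← 0.61·5.038 = 3.073
Arc 5: start y=0.000, vy=3.073 → t=0.627, apex=0.482, x_land=106.367, impact vy=-3.073
  bounce: vy ← 0.61·3.073 = 1.875

1 3.781 25.136 40.686
2 2.763 9.353 70.418
3 1.686 3.480 88.555
4 1.028 1.295 99.618
5 0.627 0.482 106.367
final: 106.367 1.875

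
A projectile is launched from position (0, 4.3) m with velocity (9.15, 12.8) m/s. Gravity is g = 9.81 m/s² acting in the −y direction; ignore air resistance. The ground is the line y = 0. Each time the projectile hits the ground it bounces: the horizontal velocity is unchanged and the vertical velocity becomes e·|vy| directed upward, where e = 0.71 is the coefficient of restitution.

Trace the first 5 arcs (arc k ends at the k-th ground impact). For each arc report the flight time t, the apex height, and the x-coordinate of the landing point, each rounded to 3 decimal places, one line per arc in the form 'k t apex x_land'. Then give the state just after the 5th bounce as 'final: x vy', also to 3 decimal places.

Arc 1: start y=4.300, vy=12.800 → t=2.911, apex=12.651, x_land=26.633, impact vy=-15.755
  bounce: vy ← 0.71·15.755 = 11.186
Arc 2: start y=0.000, vy=11.186 → t=2.280, apex=6.377, x_land=47.500, impact vy=-11.186
  bounce: vy ← 0.71·11.186 = 7.942
Arc 3: start y=0.000, vy=7.942 → t=1.619, apex=3.215, x_land=62.315, impact vy=-7.942
  bounce: vy ← 0.71·7.942 = 5.639
Arc 4: start y=0.000, vy=5.639 → t=1.150, apex=1.621, x_land=72.834, impact vy=-5.639
  bounce: vy ← 0.71·5.639 = 4.003
Arc 5: start y=0.000, vy=4.003 → t=0.816, apex=0.817, x_land=80.302, impact vy=-4.003
  bounce: vy ← 0.71·4.003 = 2.842

1 2.911 12.651 26.633
2 2.280 6.377 47.500
3 1.619 3.215 62.315
4 1.150 1.621 72.834
5 0.816 0.817 80.302
final: 80.302 2.842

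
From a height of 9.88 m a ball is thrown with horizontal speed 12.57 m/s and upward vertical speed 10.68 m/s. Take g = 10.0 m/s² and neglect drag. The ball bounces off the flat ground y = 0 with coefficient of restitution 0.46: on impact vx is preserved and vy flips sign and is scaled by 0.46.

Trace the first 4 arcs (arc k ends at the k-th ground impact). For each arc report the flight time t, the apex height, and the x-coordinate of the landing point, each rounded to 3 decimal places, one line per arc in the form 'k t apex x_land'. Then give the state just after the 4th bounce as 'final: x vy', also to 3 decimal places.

Arc 1: start y=9.880, vy=10.680 → t=2.833, apex=15.583, x_land=35.616, impact vy=-17.654
  bounce: vy ← 0.46·17.654 = 8.121
Arc 2: start y=0.000, vy=8.121 → t=1.624, apex=3.297, x_land=56.032, impact vy=-8.121
  bounce: vy ← 0.46·8.121 = 3.736
Arc 3: start y=0.000, vy=3.736 → t=0.747, apex=0.698, x_land=65.423, impact vy=-3.736
  bounce: vy ← 0.46·3.736 = 1.718
Arc 4: start y=0.000, vy=1.718 → t=0.344, apex=0.148, x_land=69.743, impact vy=-1.718
  bounce: vy ← 0.46·1.718 = 0.790

1 2.833 15.583 35.616
2 1.624 3.297 56.032
3 0.747 0.698 65.423
4 0.344 0.148 69.743
final: 69.743 0.790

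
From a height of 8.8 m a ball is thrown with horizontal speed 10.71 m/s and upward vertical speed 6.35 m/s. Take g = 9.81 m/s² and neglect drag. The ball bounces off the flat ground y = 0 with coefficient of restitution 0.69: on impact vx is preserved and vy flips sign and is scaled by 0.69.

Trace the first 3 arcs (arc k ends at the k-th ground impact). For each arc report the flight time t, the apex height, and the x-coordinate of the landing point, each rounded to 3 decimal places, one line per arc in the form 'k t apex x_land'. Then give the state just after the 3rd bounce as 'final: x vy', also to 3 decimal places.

Arc 1: start y=8.800, vy=6.350 → t=2.135, apex=10.855, x_land=22.865, impact vy=-14.594
  bounce: vy ← 0.69·14.594 = 10.070
Arc 2: start y=0.000, vy=10.070 → t=2.053, apex=5.168, x_land=44.852, impact vy=-10.070
  bounce: vy ← 0.69·10.070 = 6.948
Arc 3: start y=0.000, vy=6.948 → t=1.417, apex=2.461, x_land=60.023, impact vy=-6.948
  bounce: vy ← 0.69·6.948 = 4.794

1 2.135 10.855 22.865
2 2.053 5.168 44.852
3 1.417 2.461 60.023
final: 60.023 4.794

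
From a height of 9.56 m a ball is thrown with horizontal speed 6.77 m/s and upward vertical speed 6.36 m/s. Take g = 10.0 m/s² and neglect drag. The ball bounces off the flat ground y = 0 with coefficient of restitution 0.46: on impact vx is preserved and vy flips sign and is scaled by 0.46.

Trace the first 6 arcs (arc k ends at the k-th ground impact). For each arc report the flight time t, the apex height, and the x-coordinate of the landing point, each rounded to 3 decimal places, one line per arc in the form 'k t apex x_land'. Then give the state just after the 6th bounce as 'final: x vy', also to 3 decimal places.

Arc 1: start y=9.560, vy=6.360 → t=2.158, apex=11.582, x_land=14.610, impact vy=-15.220
  bounce: vy ← 0.46·15.220 = 7.001
Arc 2: start y=0.000, vy=7.001 → t=1.400, apex=2.451, x_land=24.089, impact vy=-7.001
  bounce: vy ← 0.46·7.001 = 3.221
Arc 3: start y=0.000, vy=3.221 → t=0.644, apex=0.519, x_land=28.450, impact vy=-3.221
  bounce: vy ← 0.46·3.221 = 1.481
Arc 4: start y=0.000, vy=1.481 → t=0.296, apex=0.110, x_land=30.456, impact vy=-1.481
  bounce: vy ← 0.46·1.481 = 0.681
Arc 5: start y=0.000, vy=0.681 → t=0.136, apex=0.023, x_land=31.379, impact vy=-0.681
  bounce: vy ← 0.46·0.681 = 0.313
Arc 6: start y=0.000, vy=0.313 → t=0.063, apex=0.005, x_land=31.803, impact vy=-0.313
  bounce: vy ← 0.46·0.313 = 0.144

1 2.158 11.582 14.610
2 1.400 2.451 24.089
3 0.644 0.519 28.450
4 0.296 0.110 30.456
5 0.136 0.023 31.379
6 0.063 0.005 31.803
final: 31.803 0.144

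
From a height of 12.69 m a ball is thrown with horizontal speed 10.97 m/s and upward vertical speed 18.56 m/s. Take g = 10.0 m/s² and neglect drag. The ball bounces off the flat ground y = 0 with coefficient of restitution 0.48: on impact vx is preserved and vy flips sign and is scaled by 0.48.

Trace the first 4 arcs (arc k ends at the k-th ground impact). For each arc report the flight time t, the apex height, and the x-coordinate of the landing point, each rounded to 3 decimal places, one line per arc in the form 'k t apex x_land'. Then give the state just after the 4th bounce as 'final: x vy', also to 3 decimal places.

1 4.302 29.914 47.193
2 2.348 6.892 72.951
3 1.127 1.588 85.316
4 0.541 0.366 91.251
final: 91.251 1.298

Arc 1: start y=12.690, vy=18.560 → t=4.302, apex=29.914, x_land=47.193, impact vy=-24.460
  bounce: vy ← 0.48·24.460 = 11.741
Arc 2: start y=0.000, vy=11.741 → t=2.348, apex=6.892, x_land=72.951, impact vy=-11.741
  bounce: vy ← 0.48·11.741 = 5.635
Arc 3: start y=0.000, vy=5.635 → t=1.127, apex=1.588, x_land=85.316, impact vy=-5.635
  bounce: vy ← 0.48·5.635 = 2.705
Arc 4: start y=0.000, vy=2.705 → t=0.541, apex=0.366, x_land=91.251, impact vy=-2.705
  bounce: vy ← 0.48·2.705 = 1.298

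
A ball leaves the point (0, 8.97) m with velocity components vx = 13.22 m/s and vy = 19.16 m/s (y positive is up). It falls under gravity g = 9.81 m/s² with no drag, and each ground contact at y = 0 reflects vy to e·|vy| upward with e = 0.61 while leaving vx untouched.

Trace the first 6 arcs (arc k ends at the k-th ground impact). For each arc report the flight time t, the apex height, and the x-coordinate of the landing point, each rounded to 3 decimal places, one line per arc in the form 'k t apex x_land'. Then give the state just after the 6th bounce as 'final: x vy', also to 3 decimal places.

Arc 1: start y=8.970, vy=19.160 → t=4.329, apex=27.681, x_land=57.225, impact vy=-23.304
  bounce: vy ← 0.61·23.304 = 14.216
Arc 2: start y=0.000, vy=14.216 → t=2.898, apex=10.300, x_land=95.540, impact vy=-14.216
  bounce: vy ← 0.61·14.216 = 8.672
Arc 3: start y=0.000, vy=8.672 → t=1.768, apex=3.833, x_land=118.911, impact vy=-8.672
  bounce: vy ← 0.61·8.672 = 5.290
Arc 4: start y=0.000, vy=5.290 → t=1.078, apex=1.426, x_land=133.168, impact vy=-5.290
  bounce: vy ← 0.61·5.290 = 3.227
Arc 5: start y=0.000, vy=3.227 → t=0.658, apex=0.531, x_land=141.865, impact vy=-3.227
  bounce: vy ← 0.61·3.227 = 1.968
Arc 6: start y=0.000, vy=1.968 → t=0.401, apex=0.197, x_land=147.170, impact vy=-1.968
  bounce: vy ← 0.61·1.968 = 1.201

1 4.329 27.681 57.225
2 2.898 10.300 95.540
3 1.768 3.833 118.911
4 1.078 1.426 133.168
5 0.658 0.531 141.865
6 0.401 0.197 147.170
final: 147.170 1.201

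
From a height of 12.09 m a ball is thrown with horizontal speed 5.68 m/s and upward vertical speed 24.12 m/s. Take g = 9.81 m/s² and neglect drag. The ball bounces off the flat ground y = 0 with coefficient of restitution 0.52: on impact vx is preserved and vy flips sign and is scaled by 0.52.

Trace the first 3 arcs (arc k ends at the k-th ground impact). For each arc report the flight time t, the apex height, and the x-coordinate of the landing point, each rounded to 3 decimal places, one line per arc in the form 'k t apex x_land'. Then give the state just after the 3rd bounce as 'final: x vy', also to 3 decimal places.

1 5.376 41.742 30.535
2 3.034 11.287 47.768
3 1.578 3.052 56.729
final: 56.729 4.024

Arc 1: start y=12.090, vy=24.120 → t=5.376, apex=41.742, x_land=30.535, impact vy=-28.618
  bounce: vy ← 0.52·28.618 = 14.881
Arc 2: start y=0.000, vy=14.881 → t=3.034, apex=11.287, x_land=47.768, impact vy=-14.881
  bounce: vy ← 0.52·14.881 = 7.738
Arc 3: start y=0.000, vy=7.738 → t=1.578, apex=3.052, x_land=56.729, impact vy=-7.738
  bounce: vy ← 0.52·7.738 = 4.024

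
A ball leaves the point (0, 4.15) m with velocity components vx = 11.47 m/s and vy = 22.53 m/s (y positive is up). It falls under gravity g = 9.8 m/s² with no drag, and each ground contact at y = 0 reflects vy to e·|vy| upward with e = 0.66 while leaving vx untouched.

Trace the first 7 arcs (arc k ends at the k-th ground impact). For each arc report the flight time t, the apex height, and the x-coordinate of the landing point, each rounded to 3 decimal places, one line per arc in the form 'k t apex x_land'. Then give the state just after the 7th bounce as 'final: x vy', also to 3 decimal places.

Arc 1: start y=4.150, vy=22.530 → t=4.775, apex=30.048, x_land=54.773, impact vy=-24.268
  bounce: vy ← 0.66·24.268 = 16.017
Arc 2: start y=0.000, vy=16.017 → t=3.269, apex=13.089, x_land=92.266, impact vy=-16.017
  bounce: vy ← 0.66·16.017 = 10.571
Arc 3: start y=0.000, vy=10.571 → t=2.157, apex=5.702, x_land=117.011, impact vy=-10.571
  bounce: vy ← 0.66·10.571 = 6.977
Arc 4: start y=0.000, vy=6.977 → t=1.424, apex=2.484, x_land=133.343, impact vy=-6.977
  bounce: vy ← 0.66·6.977 = 4.605
Arc 5: start y=0.000, vy=4.605 → t=0.940, apex=1.082, x_land=144.122, impact vy=-4.605
  bounce: vy ← 0.66·4.605 = 3.039
Arc 6: start y=0.000, vy=3.039 → t=0.620, apex=0.471, x_land=151.236, impact vy=-3.039
  bounce: vy ← 0.66·3.039 = 2.006
Arc 7: start y=0.000, vy=2.006 → t=0.409, apex=0.205, x_land=155.931, impact vy=-2.006
  bounce: vy ← 0.66·2.006 = 1.324

1 4.775 30.048 54.773
2 3.269 13.089 92.266
3 2.157 5.702 117.011
4 1.424 2.484 133.343
5 0.940 1.082 144.122
6 0.620 0.471 151.236
7 0.409 0.205 155.931
final: 155.931 1.324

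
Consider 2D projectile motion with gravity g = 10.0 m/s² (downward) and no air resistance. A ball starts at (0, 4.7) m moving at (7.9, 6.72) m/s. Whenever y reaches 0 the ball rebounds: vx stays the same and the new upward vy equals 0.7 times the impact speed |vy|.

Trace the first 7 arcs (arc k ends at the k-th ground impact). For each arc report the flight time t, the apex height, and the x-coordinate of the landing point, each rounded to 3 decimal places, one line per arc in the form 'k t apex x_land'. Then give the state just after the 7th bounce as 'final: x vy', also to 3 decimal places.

Arc 1: start y=4.700, vy=6.720 → t=1.852, apex=6.958, x_land=14.628, impact vy=-11.797
  bounce: vy ← 0.7·11.797 = 8.258
Arc 2: start y=0.000, vy=8.258 → t=1.652, apex=3.409, x_land=27.675, impact vy=-8.258
  bounce: vy ← 0.7·8.258 = 5.780
Arc 3: start y=0.000, vy=5.780 → t=1.156, apex=1.671, x_land=36.808, impact vy=-5.780
  bounce: vy ← 0.7·5.780 = 4.046
Arc 4: start y=0.000, vy=4.046 → t=0.809, apex=0.819, x_land=43.201, impact vy=-4.046
  bounce: vy ← 0.7·4.046 = 2.832
Arc 5: start y=0.000, vy=2.832 → t=0.566, apex=0.401, x_land=47.676, impact vy=-2.832
  bounce: vy ← 0.7·2.832 = 1.983
Arc 6: start y=0.000, vy=1.983 → t=0.397, apex=0.197, x_land=50.809, impact vy=-1.983
  bounce: vy ← 0.7·1.983 = 1.388
Arc 7: start y=0.000, vy=1.388 → t=0.278, apex=0.096, x_land=53.001, impact vy=-1.388
  bounce: vy ← 0.7·1.388 = 0.971

1 1.852 6.958 14.628
2 1.652 3.409 27.675
3 1.156 1.671 36.808
4 0.809 0.819 43.201
5 0.566 0.401 47.676
6 0.397 0.197 50.809
7 0.278 0.096 53.001
final: 53.001 0.971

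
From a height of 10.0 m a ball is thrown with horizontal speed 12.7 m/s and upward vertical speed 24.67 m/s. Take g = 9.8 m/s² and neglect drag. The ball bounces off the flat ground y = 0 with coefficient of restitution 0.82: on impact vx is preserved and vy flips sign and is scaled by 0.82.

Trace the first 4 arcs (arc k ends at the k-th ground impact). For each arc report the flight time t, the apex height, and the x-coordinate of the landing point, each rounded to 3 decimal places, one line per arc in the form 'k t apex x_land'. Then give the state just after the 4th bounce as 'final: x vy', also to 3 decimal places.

Arc 1: start y=10.000, vy=24.670 → t=5.412, apex=41.051, x_land=68.730, impact vy=-28.366
  bounce: vy ← 0.82·28.366 = 23.260
Arc 2: start y=0.000, vy=23.260 → t=4.747, apex=27.603, x_land=129.015, impact vy=-23.260
  bounce: vy ← 0.82·23.260 = 19.073
Arc 3: start y=0.000, vy=19.073 → t=3.892, apex=18.560, x_land=178.450, impact vy=-19.073
  bounce: vy ← 0.82·19.073 = 15.640
Arc 4: start y=0.000, vy=15.640 → t=3.192, apex=12.480, x_land=218.986, impact vy=-15.640
  bounce: vy ← 0.82·15.640 = 12.825

1 5.412 41.051 68.730
2 4.747 27.603 129.015
3 3.892 18.560 178.450
4 3.192 12.480 218.986
final: 218.986 12.825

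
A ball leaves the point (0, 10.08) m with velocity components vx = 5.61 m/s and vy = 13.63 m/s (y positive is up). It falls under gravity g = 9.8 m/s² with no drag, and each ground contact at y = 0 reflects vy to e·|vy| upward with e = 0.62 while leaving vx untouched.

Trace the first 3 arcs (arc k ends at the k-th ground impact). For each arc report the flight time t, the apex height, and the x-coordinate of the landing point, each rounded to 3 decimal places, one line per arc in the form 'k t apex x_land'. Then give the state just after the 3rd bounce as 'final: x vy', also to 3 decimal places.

1 3.389 19.558 19.011
2 2.477 7.518 32.909
3 1.536 2.890 41.525
final: 41.525 4.666

Arc 1: start y=10.080, vy=13.630 → t=3.389, apex=19.558, x_land=19.011, impact vy=-19.579
  bounce: vy ← 0.62·19.579 = 12.139
Arc 2: start y=0.000, vy=12.139 → t=2.477, apex=7.518, x_land=32.909, impact vy=-12.139
  bounce: vy ← 0.62·12.139 = 7.526
Arc 3: start y=0.000, vy=7.526 → t=1.536, apex=2.890, x_land=41.525, impact vy=-7.526
  bounce: vy ← 0.62·7.526 = 4.666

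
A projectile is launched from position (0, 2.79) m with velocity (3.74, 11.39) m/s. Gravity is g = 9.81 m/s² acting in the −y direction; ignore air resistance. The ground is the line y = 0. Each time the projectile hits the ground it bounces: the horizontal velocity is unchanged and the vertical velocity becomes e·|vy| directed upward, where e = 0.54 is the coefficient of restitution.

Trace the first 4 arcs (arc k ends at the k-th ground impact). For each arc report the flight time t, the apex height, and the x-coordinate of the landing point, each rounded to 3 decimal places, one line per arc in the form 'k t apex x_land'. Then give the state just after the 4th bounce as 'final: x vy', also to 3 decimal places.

Arc 1: start y=2.790, vy=11.390 → t=2.546, apex=9.402, x_land=9.520, impact vy=-13.582
  bounce: vy ← 0.54·13.582 = 7.334
Arc 2: start y=0.000, vy=7.334 → t=1.495, apex=2.742, x_land=15.113, impact vy=-7.334
  bounce: vy ← 0.54·7.334 = 3.961
Arc 3: start y=0.000, vy=3.961 → t=0.807, apex=0.799, x_land=18.133, impact vy=-3.961
  bounce: vy ← 0.54·3.961 = 2.139
Arc 4: start y=0.000, vy=2.139 → t=0.436, apex=0.233, x_land=19.763, impact vy=-2.139
  bounce: vy ← 0.54·2.139 = 1.155

1 2.546 9.402 9.520
2 1.495 2.742 15.113
3 0.807 0.799 18.133
4 0.436 0.233 19.763
final: 19.763 1.155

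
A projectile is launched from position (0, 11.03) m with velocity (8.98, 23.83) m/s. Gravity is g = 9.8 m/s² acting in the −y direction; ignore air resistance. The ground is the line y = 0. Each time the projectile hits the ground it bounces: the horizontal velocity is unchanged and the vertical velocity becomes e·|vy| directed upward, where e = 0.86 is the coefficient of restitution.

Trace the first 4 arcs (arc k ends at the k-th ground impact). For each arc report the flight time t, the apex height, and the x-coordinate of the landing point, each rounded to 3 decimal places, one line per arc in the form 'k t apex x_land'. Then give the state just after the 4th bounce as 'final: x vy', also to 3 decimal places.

1 5.289 40.003 47.494
2 4.914 29.586 91.626
3 4.226 21.882 129.579
4 3.635 16.184 162.219
final: 162.219 15.317

Arc 1: start y=11.030, vy=23.830 → t=5.289, apex=40.003, x_land=47.494, impact vy=-28.001
  bounce: vy ← 0.86·28.001 = 24.081
Arc 2: start y=0.000, vy=24.081 → t=4.914, apex=29.586, x_land=91.626, impact vy=-24.081
  bounce: vy ← 0.86·24.081 = 20.710
Arc 3: start y=0.000, vy=20.710 → t=4.226, apex=21.882, x_land=129.579, impact vy=-20.710
  bounce: vy ← 0.86·20.710 = 17.810
Arc 4: start y=0.000, vy=17.810 → t=3.635, apex=16.184, x_land=162.219, impact vy=-17.810
  bounce: vy ← 0.86·17.810 = 15.317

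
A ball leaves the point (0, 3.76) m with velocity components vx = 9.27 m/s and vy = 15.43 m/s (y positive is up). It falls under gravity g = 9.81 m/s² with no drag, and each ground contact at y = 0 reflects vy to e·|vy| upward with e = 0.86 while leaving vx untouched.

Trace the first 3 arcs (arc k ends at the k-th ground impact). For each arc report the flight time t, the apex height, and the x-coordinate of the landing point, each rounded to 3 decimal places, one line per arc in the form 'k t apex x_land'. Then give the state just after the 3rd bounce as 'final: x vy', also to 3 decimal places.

Arc 1: start y=3.760, vy=15.430 → t=3.373, apex=15.895, x_land=31.268, impact vy=-17.659
  bounce: vy ← 0.86·17.659 = 15.187
Arc 2: start y=0.000, vy=15.187 → t=3.096, apex=11.756, x_land=59.970, impact vy=-15.187
  bounce: vy ← 0.86·15.187 = 13.061
Arc 3: start y=0.000, vy=13.061 → t=2.663, apex=8.695, x_land=84.654, impact vy=-13.061
  bounce: vy ← 0.86·13.061 = 11.232

1 3.373 15.895 31.268
2 3.096 11.756 59.970
3 2.663 8.695 84.654
final: 84.654 11.232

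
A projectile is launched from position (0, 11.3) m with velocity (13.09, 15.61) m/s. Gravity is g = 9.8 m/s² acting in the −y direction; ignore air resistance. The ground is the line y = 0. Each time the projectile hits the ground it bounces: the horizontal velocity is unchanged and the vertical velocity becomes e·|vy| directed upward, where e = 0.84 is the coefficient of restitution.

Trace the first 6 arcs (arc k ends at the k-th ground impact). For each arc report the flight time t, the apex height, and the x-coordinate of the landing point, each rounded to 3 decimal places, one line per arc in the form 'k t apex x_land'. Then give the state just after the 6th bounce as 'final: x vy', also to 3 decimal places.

Arc 1: start y=11.300, vy=15.610 → t=3.794, apex=23.732, x_land=49.658, impact vy=-21.567
  bounce: vy ← 0.84·21.567 = 18.117
Arc 2: start y=0.000, vy=18.117 → t=3.697, apex=16.745, x_land=98.056, impact vy=-18.117
  bounce: vy ← 0.84·18.117 = 15.218
Arc 3: start y=0.000, vy=15.218 → t=3.106, apex=11.816, x_land=138.709, impact vy=-15.218
  bounce: vy ← 0.84·15.218 = 12.783
Arc 4: start y=0.000, vy=12.783 → t=2.609, apex=8.337, x_land=172.858, impact vy=-12.783
  bounce: vy ← 0.84·12.783 = 10.738
Arc 5: start y=0.000, vy=10.738 → t=2.191, apex=5.883, x_land=201.544, impact vy=-10.738
  bounce: vy ← 0.84·10.738 = 9.020
Arc 6: start y=0.000, vy=9.020 → t=1.841, apex=4.151, x_land=225.639, impact vy=-9.020
  bounce: vy ← 0.84·9.020 = 7.577

1 3.794 23.732 49.658
2 3.697 16.745 98.056
3 3.106 11.816 138.709
4 2.609 8.337 172.858
5 2.191 5.883 201.544
6 1.841 4.151 225.639
final: 225.639 7.577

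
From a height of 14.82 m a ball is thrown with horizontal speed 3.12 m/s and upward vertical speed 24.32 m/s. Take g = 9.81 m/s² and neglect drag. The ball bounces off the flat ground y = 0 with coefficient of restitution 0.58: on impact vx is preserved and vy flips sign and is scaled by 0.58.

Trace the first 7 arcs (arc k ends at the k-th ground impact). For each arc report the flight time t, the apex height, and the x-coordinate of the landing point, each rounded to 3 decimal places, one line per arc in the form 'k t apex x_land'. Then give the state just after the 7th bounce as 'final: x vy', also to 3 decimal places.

Arc 1: start y=14.820, vy=24.320 → t=5.507, apex=44.966, x_land=17.181, impact vy=-29.702
  bounce: vy ← 0.58·29.702 = 17.227
Arc 2: start y=0.000, vy=17.227 → t=3.512, apex=15.127, x_land=28.140, impact vy=-17.227
  bounce: vy ← 0.58·17.227 = 9.992
Arc 3: start y=0.000, vy=9.992 → t=2.037, apex=5.089, x_land=34.495, impact vy=-9.992
  bounce: vy ← 0.58·9.992 = 5.795
Arc 4: start y=0.000, vy=5.795 → t=1.182, apex=1.712, x_land=38.182, impact vy=-5.795
  bounce: vy ← 0.58·5.795 = 3.361
Arc 5: start y=0.000, vy=3.361 → t=0.685, apex=0.576, x_land=40.320, impact vy=-3.361
  bounce: vy ← 0.58·3.361 = 1.950
Arc 6: start y=0.000, vy=1.950 → t=0.397, apex=0.194, x_land=41.560, impact vy=-1.950
  bounce: vy ← 0.58·1.950 = 1.131
Arc 7: start y=0.000, vy=1.131 → t=0.231, apex=0.065, x_land=42.279, impact vy=-1.131
  bounce: vy ← 0.58·1.131 = 0.656

1 5.507 44.966 17.181
2 3.512 15.127 28.140
3 2.037 5.089 34.495
4 1.182 1.712 38.182
5 0.685 0.576 40.320
6 0.397 0.194 41.560
7 0.231 0.065 42.279
final: 42.279 0.656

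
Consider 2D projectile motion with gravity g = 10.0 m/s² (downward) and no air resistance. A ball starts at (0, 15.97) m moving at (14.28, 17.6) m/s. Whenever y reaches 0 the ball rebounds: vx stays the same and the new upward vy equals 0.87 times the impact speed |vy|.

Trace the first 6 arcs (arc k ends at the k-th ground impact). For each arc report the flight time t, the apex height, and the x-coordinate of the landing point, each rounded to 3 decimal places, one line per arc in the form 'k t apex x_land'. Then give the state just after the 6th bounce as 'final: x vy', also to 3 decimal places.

Arc 1: start y=15.970, vy=17.600 → t=4.268, apex=31.458, x_land=60.951, impact vy=-25.083
  bounce: vy ← 0.87·25.083 = 21.822
Arc 2: start y=0.000, vy=21.822 → t=4.364, apex=23.811, x_land=123.276, impact vy=-21.822
  bounce: vy ← 0.87·21.822 = 18.985
Arc 3: start y=0.000, vy=18.985 → t=3.797, apex=18.022, x_land=177.498, impact vy=-18.985
  bounce: vy ← 0.87·18.985 = 16.517
Arc 4: start y=0.000, vy=16.517 → t=3.303, apex=13.641, x_land=224.671, impact vy=-16.517
  bounce: vy ← 0.87·16.517 = 14.370
Arc 5: start y=0.000, vy=14.370 → t=2.874, apex=10.325, x_land=265.712, impact vy=-14.370
  bounce: vy ← 0.87·14.370 = 12.502
Arc 6: start y=0.000, vy=12.502 → t=2.500, apex=7.815, x_land=301.418, impact vy=-12.502
  bounce: vy ← 0.87·12.502 = 10.877

1 4.268 31.458 60.951
2 4.364 23.811 123.276
3 3.797 18.022 177.498
4 3.303 13.641 224.671
5 2.874 10.325 265.712
6 2.500 7.815 301.418
final: 301.418 10.877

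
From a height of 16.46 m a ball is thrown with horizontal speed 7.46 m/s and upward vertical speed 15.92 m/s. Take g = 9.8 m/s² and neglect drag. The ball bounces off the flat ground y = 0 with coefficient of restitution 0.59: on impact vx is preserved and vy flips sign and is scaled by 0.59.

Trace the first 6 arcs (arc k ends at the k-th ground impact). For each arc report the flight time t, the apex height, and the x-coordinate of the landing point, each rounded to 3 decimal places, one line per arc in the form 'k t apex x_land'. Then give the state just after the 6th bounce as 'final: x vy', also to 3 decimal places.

Arc 1: start y=16.460, vy=15.920 → t=4.074, apex=29.391, x_land=30.389, impact vy=-24.001
  bounce: vy ← 0.59·24.001 = 14.161
Arc 2: start y=0.000, vy=14.161 → t=2.890, apex=10.231, x_land=51.948, impact vy=-14.161
  bounce: vy ← 0.59·14.161 = 8.355
Arc 3: start y=0.000, vy=8.355 → t=1.705, apex=3.561, x_land=64.668, impact vy=-8.355
  bounce: vy ← 0.59·8.355 = 4.929
Arc 4: start y=0.000, vy=4.929 → t=1.006, apex=1.240, x_land=72.173, impact vy=-4.929
  bounce: vy ← 0.59·4.929 = 2.908
Arc 5: start y=0.000, vy=2.908 → t=0.594, apex=0.432, x_land=76.600, impact vy=-2.908
  bounce: vy ← 0.59·2.908 = 1.716
Arc 6: start y=0.000, vy=1.716 → t=0.350, apex=0.150, x_land=79.213, impact vy=-1.716
  bounce: vy ← 0.59·1.716 = 1.012

1 4.074 29.391 30.389
2 2.890 10.231 51.948
3 1.705 3.561 64.668
4 1.006 1.240 72.173
5 0.594 0.432 76.600
6 0.350 0.150 79.213
final: 79.213 1.012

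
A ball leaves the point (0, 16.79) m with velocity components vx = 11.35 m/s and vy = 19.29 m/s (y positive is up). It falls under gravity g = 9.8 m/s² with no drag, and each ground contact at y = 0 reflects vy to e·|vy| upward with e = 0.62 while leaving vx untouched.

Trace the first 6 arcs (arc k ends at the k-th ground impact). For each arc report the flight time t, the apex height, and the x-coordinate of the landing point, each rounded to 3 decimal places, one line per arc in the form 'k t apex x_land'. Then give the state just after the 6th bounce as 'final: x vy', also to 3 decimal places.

1 4.670 35.775 53.009
2 3.351 13.752 91.038
3 2.077 5.286 114.615
4 1.288 2.032 129.233
5 0.799 0.781 138.297
6 0.495 0.300 143.916
final: 143.916 1.504

Arc 1: start y=16.790, vy=19.290 → t=4.670, apex=35.775, x_land=53.009, impact vy=-26.480
  bounce: vy ← 0.62·26.480 = 16.418
Arc 2: start y=0.000, vy=16.418 → t=3.351, apex=13.752, x_land=91.038, impact vy=-16.418
  bounce: vy ← 0.62·16.418 = 10.179
Arc 3: start y=0.000, vy=10.179 → t=2.077, apex=5.286, x_land=114.615, impact vy=-10.179
  bounce: vy ← 0.62·10.179 = 6.311
Arc 4: start y=0.000, vy=6.311 → t=1.288, apex=2.032, x_land=129.233, impact vy=-6.311
  bounce: vy ← 0.62·6.311 = 3.913
Arc 5: start y=0.000, vy=3.913 → t=0.799, apex=0.781, x_land=138.297, impact vy=-3.913
  bounce: vy ← 0.62·3.913 = 2.426
Arc 6: start y=0.000, vy=2.426 → t=0.495, apex=0.300, x_land=143.916, impact vy=-2.426
  bounce: vy ← 0.62·2.426 = 1.504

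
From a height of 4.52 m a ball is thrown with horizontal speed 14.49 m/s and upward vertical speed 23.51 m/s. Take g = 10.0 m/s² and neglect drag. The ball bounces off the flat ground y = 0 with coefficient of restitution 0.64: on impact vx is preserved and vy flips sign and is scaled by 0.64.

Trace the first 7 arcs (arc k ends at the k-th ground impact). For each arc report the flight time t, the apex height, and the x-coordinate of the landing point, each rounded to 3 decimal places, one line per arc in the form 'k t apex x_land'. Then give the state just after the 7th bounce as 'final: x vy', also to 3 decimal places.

1 4.887 32.156 70.812
2 3.246 13.171 117.848
3 2.077 5.395 147.950
4 1.330 2.210 167.216
5 0.851 0.905 179.546
6 0.545 0.371 187.437
7 0.349 0.152 192.488
final: 192.488 1.115

Arc 1: start y=4.520, vy=23.510 → t=4.887, apex=32.156, x_land=70.812, impact vy=-25.360
  bounce: vy ← 0.64·25.360 = 16.230
Arc 2: start y=0.000, vy=16.230 → t=3.246, apex=13.171, x_land=117.848, impact vy=-16.230
  bounce: vy ← 0.64·16.230 = 10.387
Arc 3: start y=0.000, vy=10.387 → t=2.077, apex=5.395, x_land=147.950, impact vy=-10.387
  bounce: vy ← 0.64·10.387 = 6.648
Arc 4: start y=0.000, vy=6.648 → t=1.330, apex=2.210, x_land=167.216, impact vy=-6.648
  bounce: vy ← 0.64·6.648 = 4.255
Arc 5: start y=0.000, vy=4.255 → t=0.851, apex=0.905, x_land=179.546, impact vy=-4.255
  bounce: vy ← 0.64·4.255 = 2.723
Arc 6: start y=0.000, vy=2.723 → t=0.545, apex=0.371, x_land=187.437, impact vy=-2.723
  bounce: vy ← 0.64·2.723 = 1.743
Arc 7: start y=0.000, vy=1.743 → t=0.349, apex=0.152, x_land=192.488, impact vy=-1.743
  bounce: vy ← 0.64·1.743 = 1.115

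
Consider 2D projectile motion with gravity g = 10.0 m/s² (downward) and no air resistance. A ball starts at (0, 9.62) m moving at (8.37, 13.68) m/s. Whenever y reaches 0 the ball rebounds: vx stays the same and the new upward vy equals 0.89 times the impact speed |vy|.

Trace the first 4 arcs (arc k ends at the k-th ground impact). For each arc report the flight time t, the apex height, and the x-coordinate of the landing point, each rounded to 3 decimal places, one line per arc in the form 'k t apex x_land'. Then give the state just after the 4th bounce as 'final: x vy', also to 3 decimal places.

Arc 1: start y=9.620, vy=13.680 → t=3.316, apex=18.977, x_land=27.756, impact vy=-19.482
  bounce: vy ← 0.89·19.482 = 17.339
Arc 2: start y=0.000, vy=17.339 → t=3.468, apex=15.032, x_land=56.782, impact vy=-17.339
  bounce: vy ← 0.89·17.339 = 15.432
Arc 3: start y=0.000, vy=15.432 → t=3.086, apex=11.907, x_land=82.614, impact vy=-15.432
  bounce: vy ← 0.89·15.432 = 13.734
Arc 4: start y=0.000, vy=13.734 → t=2.747, apex=9.431, x_land=105.605, impact vy=-13.734
  bounce: vy ← 0.89·13.734 = 12.223

1 3.316 18.977 27.756
2 3.468 15.032 56.782
3 3.086 11.907 82.614
4 2.747 9.431 105.605
final: 105.605 12.223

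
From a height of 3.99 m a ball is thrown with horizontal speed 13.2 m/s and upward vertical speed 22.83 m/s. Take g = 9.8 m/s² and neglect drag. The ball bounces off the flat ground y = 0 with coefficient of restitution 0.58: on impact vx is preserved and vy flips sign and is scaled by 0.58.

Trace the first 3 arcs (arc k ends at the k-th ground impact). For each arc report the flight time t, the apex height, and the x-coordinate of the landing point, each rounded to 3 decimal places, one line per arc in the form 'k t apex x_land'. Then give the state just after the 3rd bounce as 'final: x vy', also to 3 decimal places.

Arc 1: start y=3.990, vy=22.830 → t=4.828, apex=30.582, x_land=63.728, impact vy=-24.483
  bounce: vy ← 0.58·24.483 = 14.200
Arc 2: start y=0.000, vy=14.200 → t=2.898, apex=10.288, x_land=101.981, impact vy=-14.200
  bounce: vy ← 0.58·14.200 = 8.236
Arc 3: start y=0.000, vy=8.236 → t=1.681, apex=3.461, x_land=124.168, impact vy=-8.236
  bounce: vy ← 0.58·8.236 = 4.777

1 4.828 30.582 63.728
2 2.898 10.288 101.981
3 1.681 3.461 124.168
final: 124.168 4.777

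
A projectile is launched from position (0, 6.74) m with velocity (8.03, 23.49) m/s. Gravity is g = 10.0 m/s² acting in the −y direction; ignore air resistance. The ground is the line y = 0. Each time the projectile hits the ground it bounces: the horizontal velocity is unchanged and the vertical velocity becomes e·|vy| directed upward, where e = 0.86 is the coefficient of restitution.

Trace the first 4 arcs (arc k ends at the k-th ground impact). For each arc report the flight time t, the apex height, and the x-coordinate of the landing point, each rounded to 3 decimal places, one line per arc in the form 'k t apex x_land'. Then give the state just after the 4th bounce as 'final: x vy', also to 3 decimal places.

Arc 1: start y=6.740, vy=23.490 → t=4.969, apex=34.329, x_land=39.903, impact vy=-26.203
  bounce: vy ← 0.86·26.203 = 22.534
Arc 2: start y=0.000, vy=22.534 → t=4.507, apex=25.390, x_land=76.093, impact vy=-22.534
  bounce: vy ← 0.86·22.534 = 19.379
Arc 3: start y=0.000, vy=19.379 → t=3.876, apex=18.778, x_land=107.217, impact vy=-19.379
  bounce: vy ← 0.86·19.379 = 16.666
Arc 4: start y=0.000, vy=16.666 → t=3.333, apex=13.888, x_land=133.983, impact vy=-16.666
  bounce: vy ← 0.86·16.666 = 14.333

1 4.969 34.329 39.903
2 4.507 25.390 76.093
3 3.876 18.778 107.217
4 3.333 13.888 133.983
final: 133.983 14.333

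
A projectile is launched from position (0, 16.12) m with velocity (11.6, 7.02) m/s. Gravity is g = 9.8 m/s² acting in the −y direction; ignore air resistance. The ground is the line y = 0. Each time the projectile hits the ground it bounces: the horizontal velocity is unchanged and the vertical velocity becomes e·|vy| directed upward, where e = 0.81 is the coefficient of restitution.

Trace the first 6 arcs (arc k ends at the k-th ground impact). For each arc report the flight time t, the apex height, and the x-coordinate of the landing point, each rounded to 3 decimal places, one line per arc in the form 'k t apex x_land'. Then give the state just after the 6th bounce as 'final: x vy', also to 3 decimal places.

Arc 1: start y=16.120, vy=7.020 → t=2.666, apex=18.634, x_land=30.931, impact vy=-19.111
  bounce: vy ← 0.81·19.111 = 15.480
Arc 2: start y=0.000, vy=15.480 → t=3.159, apex=12.226, x_land=67.577, impact vy=-15.480
  bounce: vy ← 0.81·15.480 = 12.539
Arc 3: start y=0.000, vy=12.539 → t=2.559, apex=8.021, x_land=97.261, impact vy=-12.539
  bounce: vy ← 0.81·12.539 = 10.156
Arc 4: start y=0.000, vy=10.156 → t=2.073, apex=5.263, x_land=121.304, impact vy=-10.156
  bounce: vy ← 0.81·10.156 = 8.227
Arc 5: start y=0.000, vy=8.227 → t=1.679, apex=3.453, x_land=140.780, impact vy=-8.227
  bounce: vy ← 0.81·8.227 = 6.664
Arc 6: start y=0.000, vy=6.664 → t=1.360, apex=2.265, x_land=156.555, impact vy=-6.664
  bounce: vy ← 0.81·6.664 = 5.398

1 2.666 18.634 30.931
2 3.159 12.226 67.577
3 2.559 8.021 97.261
4 2.073 5.263 121.304
5 1.679 3.453 140.780
6 1.360 2.265 156.555
final: 156.555 5.398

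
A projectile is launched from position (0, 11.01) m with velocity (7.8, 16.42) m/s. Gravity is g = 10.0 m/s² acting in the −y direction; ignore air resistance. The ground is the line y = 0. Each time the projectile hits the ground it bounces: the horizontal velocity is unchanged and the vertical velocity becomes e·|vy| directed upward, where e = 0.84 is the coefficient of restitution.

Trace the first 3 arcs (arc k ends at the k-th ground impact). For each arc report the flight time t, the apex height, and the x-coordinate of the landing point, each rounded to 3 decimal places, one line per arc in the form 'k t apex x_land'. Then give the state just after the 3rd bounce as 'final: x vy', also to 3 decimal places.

1 3.855 24.491 30.070
2 3.718 17.281 59.072
3 3.123 12.193 83.433
final: 83.433 13.118

Arc 1: start y=11.010, vy=16.420 → t=3.855, apex=24.491, x_land=30.070, impact vy=-22.132
  bounce: vy ← 0.84·22.132 = 18.591
Arc 2: start y=0.000, vy=18.591 → t=3.718, apex=17.281, x_land=59.072, impact vy=-18.591
  bounce: vy ← 0.84·18.591 = 15.616
Arc 3: start y=0.000, vy=15.616 → t=3.123, apex=12.193, x_land=83.433, impact vy=-15.616
  bounce: vy ← 0.84·15.616 = 13.118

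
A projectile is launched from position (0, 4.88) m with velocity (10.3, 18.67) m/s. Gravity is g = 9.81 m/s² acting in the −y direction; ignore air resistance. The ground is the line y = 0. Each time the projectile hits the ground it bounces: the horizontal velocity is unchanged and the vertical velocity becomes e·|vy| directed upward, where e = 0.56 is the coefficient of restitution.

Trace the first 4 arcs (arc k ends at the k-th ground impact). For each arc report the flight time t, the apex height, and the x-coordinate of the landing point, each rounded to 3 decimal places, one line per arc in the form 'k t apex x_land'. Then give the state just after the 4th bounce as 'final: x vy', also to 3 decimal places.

1 4.052 22.646 41.734
2 2.407 7.102 66.522
3 1.348 2.227 80.403
4 0.755 0.698 88.176
final: 88.176 2.073

Arc 1: start y=4.880, vy=18.670 → t=4.052, apex=22.646, x_land=41.734, impact vy=-21.079
  bounce: vy ← 0.56·21.079 = 11.804
Arc 2: start y=0.000, vy=11.804 → t=2.407, apex=7.102, x_land=66.522, impact vy=-11.804
  bounce: vy ← 0.56·11.804 = 6.610
Arc 3: start y=0.000, vy=6.610 → t=1.348, apex=2.227, x_land=80.403, impact vy=-6.610
  bounce: vy ← 0.56·6.610 = 3.702
Arc 4: start y=0.000, vy=3.702 → t=0.755, apex=0.698, x_land=88.176, impact vy=-3.702
  bounce: vy ← 0.56·3.702 = 2.073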